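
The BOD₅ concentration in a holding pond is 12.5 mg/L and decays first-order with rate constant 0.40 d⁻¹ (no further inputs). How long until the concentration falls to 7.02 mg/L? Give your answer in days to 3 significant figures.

t = ln(C₀/C)/k = ln(12.5/7.02)/0.40 = 0.577/0.40 = 1.442 d.

1.44 d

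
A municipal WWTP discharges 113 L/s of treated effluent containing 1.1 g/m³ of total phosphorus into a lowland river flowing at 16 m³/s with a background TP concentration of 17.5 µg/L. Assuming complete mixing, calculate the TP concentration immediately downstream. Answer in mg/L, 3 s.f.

0.0251 mg/L

113 L/s = 0.113 m³/s.
17.5 µg/L = 0.0175 mg/L.
Conservation of mass across the mixing zone: C = (0.113·1.1 + 16·0.0175) / (0.113 + 16) = 0.4043/16.11 = 0.02509 mg/L.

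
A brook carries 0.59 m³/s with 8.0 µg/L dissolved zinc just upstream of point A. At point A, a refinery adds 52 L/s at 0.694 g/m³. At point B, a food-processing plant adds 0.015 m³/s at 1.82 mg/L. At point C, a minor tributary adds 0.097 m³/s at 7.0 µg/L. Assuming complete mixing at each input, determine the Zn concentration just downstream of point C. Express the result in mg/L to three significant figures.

8.0 µg/L = 0.008 mg/L.
52 L/s = 0.052 m³/s.
After input A: C = (0.59·0.008 + 0.052·0.694) / 0.642 = 0.06356 mg/L.
After input B: C = (0.642·0.06356 + 0.015·1.82) / 0.657 = 0.1037 mg/L.
7.0 µg/L = 0.007 mg/L.
After input C: C = (0.657·0.1037 + 0.097·0.007) / 0.754 = 0.09123 mg/L.

0.0912 mg/L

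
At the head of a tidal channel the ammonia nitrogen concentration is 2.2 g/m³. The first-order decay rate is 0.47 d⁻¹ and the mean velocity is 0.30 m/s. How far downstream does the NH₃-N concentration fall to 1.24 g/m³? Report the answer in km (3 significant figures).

From C = C₀·e^(−kt), t = ln(C₀/C)/k = ln(2.2/1.24)/0.47 = 0.5733/0.47 = 1.22 d.
Distance = v·t = 0.30 m/s × 1.054e+05 s = 3.162e+04 m = 31.62 km.

31.6 km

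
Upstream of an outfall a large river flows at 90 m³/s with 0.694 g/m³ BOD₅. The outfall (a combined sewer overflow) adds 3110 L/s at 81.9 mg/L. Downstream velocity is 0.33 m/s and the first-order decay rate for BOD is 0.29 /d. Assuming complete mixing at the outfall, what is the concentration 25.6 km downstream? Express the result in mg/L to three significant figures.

3110 L/s = 3.11 m³/s.
After complete mixing, C₀ = (3.11·81.9 + 90·0.694) / 93.11 = 3.406 mg/L.
Travel time t = 2.56e+04 m / 0.33 m/s = 7.758e+04 s = 0.8979 d.
C = 3.406·exp(−0.29·0.8979) = 3.406·0.7708 = 2.626 mg/L.

2.63 mg/L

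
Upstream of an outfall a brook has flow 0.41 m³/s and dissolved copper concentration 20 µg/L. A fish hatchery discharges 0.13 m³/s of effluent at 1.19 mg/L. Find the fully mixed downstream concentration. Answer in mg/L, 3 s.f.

0.302 mg/L

20 µg/L = 0.02 mg/L.
Flow-weighted mixing gives C = (0.13·1.19 + 0.41·0.02) / (0.13 + 0.41) = 0.1629/0.54 = 0.3017 mg/L.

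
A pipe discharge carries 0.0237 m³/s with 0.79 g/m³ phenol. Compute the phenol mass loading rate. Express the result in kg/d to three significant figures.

Mass flux = Q·C = 0.0237 m³/s × 0.79 g/m³ = 0.01872 g/s.
= 0.01872 g/s × 86.4 = 1.618 kg/d.

1.62 kg/d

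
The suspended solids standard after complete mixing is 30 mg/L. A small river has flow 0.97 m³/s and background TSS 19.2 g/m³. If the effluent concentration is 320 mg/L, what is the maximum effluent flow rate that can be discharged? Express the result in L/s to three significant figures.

Mass balance at complete mixing: C_std·(Q_w + Q_r) = Q_w·C_e + Q_r·C_b.
Rearranging, Q_w = Q_r·(C_std − C_b)/(C_e − C_std) = 0.97·(30 − 19.2) / (320 − 30) = 0.03612 m³/s.
= 36.12 L/s.

36.1 L/s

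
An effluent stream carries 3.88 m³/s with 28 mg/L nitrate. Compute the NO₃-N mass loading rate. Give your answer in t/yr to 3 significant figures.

Mass flux = Q·C = 3.88 m³/s × 28 g/m³ = 108.6 g/s.
= 108.6 g/s × 31.56 = 3428 t/yr.

3430 t/yr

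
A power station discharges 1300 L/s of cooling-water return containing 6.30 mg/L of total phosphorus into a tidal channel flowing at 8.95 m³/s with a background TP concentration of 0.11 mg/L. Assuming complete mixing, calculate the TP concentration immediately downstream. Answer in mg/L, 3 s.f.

0.895 mg/L

1300 L/s = 1.3 m³/s.
Flow-weighted mixing gives C = (1.3·6.3 + 8.95·0.11) / (1.3 + 8.95) = 9.175/10.25 = 0.8951 mg/L.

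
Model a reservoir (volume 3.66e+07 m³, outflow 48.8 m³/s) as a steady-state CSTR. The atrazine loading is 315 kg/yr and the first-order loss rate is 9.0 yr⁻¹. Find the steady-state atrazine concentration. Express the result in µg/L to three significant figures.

Outflow Q = 48.8 m³/s × 3.156e+07 s/yr = 1.54e+09 m³/yr.
Steady-state CSTR mass balance: W = Q·C + k·V·C, so C = W/(Q + kV).
Q + kV = 1.54e+09 + 9.0·3.66e+07 = 1.869e+09 m³/yr.
C = 315/1.869e+09 = 1.685e-07 kg/m³ = 0.0001685 mg/L = 0.1685 µg/L.

0.169 µg/L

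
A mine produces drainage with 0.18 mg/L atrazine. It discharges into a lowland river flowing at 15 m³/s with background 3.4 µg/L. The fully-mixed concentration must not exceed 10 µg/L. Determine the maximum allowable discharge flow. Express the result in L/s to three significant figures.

3.4 µg/L = 0.0034 mg/L.
10 µg/L = 0.01 mg/L.
Mass balance at complete mixing: C_std·(Q_w + Q_r) = Q_w·C_e + Q_r·C_b.
Rearranging, Q_w = Q_r·(C_std − C_b)/(C_e − C_std) = 15·(0.01 − 0.0034) / (0.18 − 0.01) = 0.5824 m³/s.
= 582.4 L/s.

582 L/s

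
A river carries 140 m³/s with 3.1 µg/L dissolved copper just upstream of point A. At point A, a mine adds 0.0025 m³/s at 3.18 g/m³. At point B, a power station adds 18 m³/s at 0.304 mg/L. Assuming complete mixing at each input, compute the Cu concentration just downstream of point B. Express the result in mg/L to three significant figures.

3.1 µg/L = 0.0031 mg/L.
After input A: C = (140·0.0031 + 0.0025·3.18) / 140 = 0.003157 mg/L.
After input B: C = (140·0.003157 + 18·0.304) / 158 = 0.03743 mg/L.

0.0374 mg/L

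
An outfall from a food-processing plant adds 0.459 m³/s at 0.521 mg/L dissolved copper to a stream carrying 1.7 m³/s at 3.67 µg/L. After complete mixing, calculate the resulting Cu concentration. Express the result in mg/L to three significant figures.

3.67 µg/L = 0.00367 mg/L.
By mass balance at complete mixing, C = (0.459·0.521 + 1.7·0.00367) / (0.459 + 1.7) = 0.2454/2.159 = 0.1137 mg/L.

0.114 mg/L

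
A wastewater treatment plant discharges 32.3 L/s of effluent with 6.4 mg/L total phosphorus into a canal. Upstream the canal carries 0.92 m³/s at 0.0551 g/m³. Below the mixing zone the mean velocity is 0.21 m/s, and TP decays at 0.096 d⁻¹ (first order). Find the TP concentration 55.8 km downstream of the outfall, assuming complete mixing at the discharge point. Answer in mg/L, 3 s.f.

0.201 mg/L

32.3 L/s = 0.0323 m³/s.
After complete mixing, C₀ = (0.0323·6.4 + 0.92·0.0551) / 0.9523 = 0.2703 mg/L.
Travel time t = 5.58e+04 m / 0.21 m/s = 2.657e+05 s = 3.075 d.
C = 0.2703·exp(−0.096·3.075) = 0.2703·0.7444 = 0.2012 mg/L.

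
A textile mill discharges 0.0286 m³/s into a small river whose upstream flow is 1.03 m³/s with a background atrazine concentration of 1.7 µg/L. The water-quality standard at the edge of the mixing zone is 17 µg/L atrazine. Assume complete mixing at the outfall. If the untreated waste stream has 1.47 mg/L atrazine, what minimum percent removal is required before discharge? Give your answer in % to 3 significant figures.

1.7 µg/L = 0.0017 mg/L.
17 µg/L = 0.017 mg/L.
Mass balance: 0.017·1.059 = 0.0286·Cₑ + 1.03·0.0017.
Cₑ = (0.018 − 0.001751) / 0.0286 = 0.568 mg/L.
Required removal = 1 − 0.568/1.47 = 61.36 %.

61.4 %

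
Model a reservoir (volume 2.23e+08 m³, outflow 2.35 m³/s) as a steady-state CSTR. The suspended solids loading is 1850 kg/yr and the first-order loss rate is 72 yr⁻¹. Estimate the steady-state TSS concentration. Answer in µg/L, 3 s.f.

Outflow Q = 2.35 m³/s × 3.156e+07 s/yr = 7.416e+07 m³/yr.
Steady-state CSTR mass balance: W = Q·C + k·V·C, so C = W/(Q + kV).
Q + kV = 7.416e+07 + 72·2.23e+08 = 1.613e+10 m³/yr.
C = 1850/1.613e+10 = 1.147e-07 kg/m³ = 0.0001147 mg/L = 0.1147 µg/L.

0.115 µg/L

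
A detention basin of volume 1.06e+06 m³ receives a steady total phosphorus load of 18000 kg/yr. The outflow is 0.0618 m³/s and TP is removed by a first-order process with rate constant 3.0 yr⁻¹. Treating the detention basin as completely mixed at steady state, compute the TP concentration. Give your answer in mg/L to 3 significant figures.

3.51 mg/L

Outflow Q = 0.0618 m³/s × 3.156e+07 s/yr = 1.95e+06 m³/yr.
Steady-state CSTR mass balance: W = Q·C + k·V·C, so C = W/(Q + kV).
Q + kV = 1.95e+06 + 3.0·1.06e+06 = 5.13e+06 m³/yr.
C = 18000/5.13e+06 = 0.003509 kg/m³ = 3.509 mg/L.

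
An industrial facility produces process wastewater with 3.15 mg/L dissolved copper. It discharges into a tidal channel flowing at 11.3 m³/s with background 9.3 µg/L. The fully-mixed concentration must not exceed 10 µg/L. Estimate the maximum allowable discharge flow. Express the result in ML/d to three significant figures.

9.3 µg/L = 0.0093 mg/L.
10 µg/L = 0.01 mg/L.
Mass balance at complete mixing: C_std·(Q_w + Q_r) = Q_w·C_e + Q_r·C_b.
Rearranging, Q_w = Q_r·(C_std − C_b)/(C_e − C_std) = 11.3·(0.01 − 0.0093) / (3.15 − 0.01) = 0.002519 m³/s.
= 0.2177 ML/d.

0.218 ML/d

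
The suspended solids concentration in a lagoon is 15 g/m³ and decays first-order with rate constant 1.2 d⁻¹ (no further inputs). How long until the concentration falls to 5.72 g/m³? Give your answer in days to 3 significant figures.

t = ln(C₀/C)/k = ln(15/5.72)/1.2 = 0.9641/1.2 = 0.8034 d.

0.803 d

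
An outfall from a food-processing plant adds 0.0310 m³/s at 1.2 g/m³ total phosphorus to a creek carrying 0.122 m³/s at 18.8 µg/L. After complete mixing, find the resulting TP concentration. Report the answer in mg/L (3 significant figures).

18.8 µg/L = 0.0188 mg/L.
Conservation of mass across the mixing zone: C = (0.031·1.2 + 0.122·0.0188) / (0.031 + 0.122) = 0.03949/0.153 = 0.2581 mg/L.

0.258 mg/L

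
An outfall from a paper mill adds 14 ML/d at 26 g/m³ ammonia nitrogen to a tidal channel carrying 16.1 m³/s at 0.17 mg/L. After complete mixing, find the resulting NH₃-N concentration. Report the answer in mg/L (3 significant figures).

14 ML/d = 0.162 m³/s.
Flow-weighted mixing gives C = (0.162·26 + 16.1·0.17) / (0.162 + 16.1) = 6.95/16.26 = 0.4274 mg/L.

0.427 mg/L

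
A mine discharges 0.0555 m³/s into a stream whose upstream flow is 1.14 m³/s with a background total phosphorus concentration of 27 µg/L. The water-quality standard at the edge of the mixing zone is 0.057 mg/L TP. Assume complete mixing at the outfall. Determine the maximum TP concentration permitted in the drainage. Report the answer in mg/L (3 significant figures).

0.673 mg/L

27 µg/L = 0.027 mg/L.
Mass balance: 0.057·1.196 = 0.0555·Cₑ + 1.14·0.027.
Cₑ = (0.06814 − 0.03078) / 0.0555 = 0.6732 mg/L.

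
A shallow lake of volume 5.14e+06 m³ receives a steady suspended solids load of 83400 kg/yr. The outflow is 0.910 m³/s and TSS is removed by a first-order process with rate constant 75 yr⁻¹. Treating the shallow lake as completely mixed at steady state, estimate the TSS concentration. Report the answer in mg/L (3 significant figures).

0.201 mg/L

Outflow Q = 0.910 m³/s × 3.156e+07 s/yr = 2.872e+07 m³/yr.
Steady-state CSTR mass balance: W = Q·C + k·V·C, so C = W/(Q + kV).
Q + kV = 2.872e+07 + 75·5.14e+06 = 4.142e+08 m³/yr.
C = 83400/4.142e+08 = 0.0002013 kg/m³ = 0.2013 mg/L.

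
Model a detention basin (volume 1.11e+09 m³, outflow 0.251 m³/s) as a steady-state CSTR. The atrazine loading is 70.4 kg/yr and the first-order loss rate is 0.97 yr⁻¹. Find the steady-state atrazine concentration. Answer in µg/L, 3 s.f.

Outflow Q = 0.251 m³/s × 3.156e+07 s/yr = 7.921e+06 m³/yr.
Steady-state CSTR mass balance: W = Q·C + k·V·C, so C = W/(Q + kV).
Q + kV = 7.921e+06 + 0.97·1.11e+09 = 1.085e+09 m³/yr.
C = 70.4/1.085e+09 = 6.491e-08 kg/m³ = 6.491e-05 mg/L = 0.06491 µg/L.

0.0649 µg/L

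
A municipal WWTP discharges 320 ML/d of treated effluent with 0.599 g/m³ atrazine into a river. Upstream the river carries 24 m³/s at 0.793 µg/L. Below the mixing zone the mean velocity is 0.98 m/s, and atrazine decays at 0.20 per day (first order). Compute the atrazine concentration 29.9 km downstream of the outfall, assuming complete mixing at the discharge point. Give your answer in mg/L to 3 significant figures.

0.0753 mg/L

320 ML/d = 3.704 m³/s.
0.793 µg/L = 0.000793 mg/L.
After complete mixing, C₀ = (3.704·0.599 + 24·0.000793) / 27.7 = 0.08077 mg/L.
Travel time t = 2.99e+04 m / 0.98 m/s = 3.051e+04 s = 0.3531 d.
C = 0.08077·exp(−0.20·0.3531) = 0.08077·0.9318 = 0.07526 mg/L.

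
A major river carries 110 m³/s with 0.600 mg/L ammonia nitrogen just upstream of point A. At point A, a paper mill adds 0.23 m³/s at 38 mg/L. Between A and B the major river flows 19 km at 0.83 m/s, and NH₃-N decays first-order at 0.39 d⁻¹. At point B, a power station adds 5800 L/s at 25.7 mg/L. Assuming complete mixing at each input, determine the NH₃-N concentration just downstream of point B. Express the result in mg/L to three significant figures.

After input A: C = (110·0.6 + 0.23·38) / 110.2 = 0.678 mg/L.
Over the 19 km reach to input B (t = 2.289e+04 s = 0.2649 d), decay gives C = 0.678·exp(−0.39·0.2649) = 0.6115 mg/L.
5800 L/s = 5.8 m³/s.
After input B: C = (110.2·0.6115 + 5.8·25.7) / 116 = 1.866 mg/L.

1.87 mg/L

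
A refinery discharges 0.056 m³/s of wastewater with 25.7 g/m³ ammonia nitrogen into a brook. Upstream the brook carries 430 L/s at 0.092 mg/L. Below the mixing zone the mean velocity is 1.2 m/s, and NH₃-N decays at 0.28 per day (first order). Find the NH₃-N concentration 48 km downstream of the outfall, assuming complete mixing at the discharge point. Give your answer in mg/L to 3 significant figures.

430 L/s = 0.43 m³/s.
After complete mixing, C₀ = (0.056·25.7 + 0.43·0.092) / 0.486 = 3.043 mg/L.
Travel time t = 4.8e+04 m / 1.2 m/s = 4e+04 s = 0.463 d.
C = 3.043·exp(−0.28·0.463) = 3.043·0.8784 = 2.673 mg/L.

2.67 mg/L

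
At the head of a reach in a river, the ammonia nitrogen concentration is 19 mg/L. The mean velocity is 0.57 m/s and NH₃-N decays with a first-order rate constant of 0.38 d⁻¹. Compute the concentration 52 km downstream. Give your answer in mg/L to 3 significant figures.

Travel time t = 52 km / 0.57 m/s = 5.2e+04/0.57 = 9.123e+04 s = 1.056 d.
First-order decay: C = 19·exp(−0.38·1.056) = 19·0.6695 = 12.72 mg/L.

12.7 mg/L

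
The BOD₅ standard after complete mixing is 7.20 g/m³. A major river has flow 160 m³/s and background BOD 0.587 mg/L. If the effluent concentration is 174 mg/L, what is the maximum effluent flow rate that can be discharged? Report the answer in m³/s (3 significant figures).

6.34 m³/s

Mass balance at complete mixing: C_std·(Q_w + Q_r) = Q_w·C_e + Q_r·C_b.
Rearranging, Q_w = Q_r·(C_std − C_b)/(C_e − C_std) = 160·(7.2 − 0.587) / (174 − 7.2) = 6.343 m³/s.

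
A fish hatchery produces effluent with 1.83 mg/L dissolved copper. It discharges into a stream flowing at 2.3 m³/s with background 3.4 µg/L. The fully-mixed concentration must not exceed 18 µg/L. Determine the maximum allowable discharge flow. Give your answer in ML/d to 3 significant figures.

3.4 µg/L = 0.0034 mg/L.
18 µg/L = 0.018 mg/L.
Mass balance at complete mixing: C_std·(Q_w + Q_r) = Q_w·C_e + Q_r·C_b.
Rearranging, Q_w = Q_r·(C_std − C_b)/(C_e − C_std) = 2.3·(0.018 − 0.0034) / (1.83 − 0.018) = 0.01853 m³/s.
= 1.601 ML/d.

1.60 ML/d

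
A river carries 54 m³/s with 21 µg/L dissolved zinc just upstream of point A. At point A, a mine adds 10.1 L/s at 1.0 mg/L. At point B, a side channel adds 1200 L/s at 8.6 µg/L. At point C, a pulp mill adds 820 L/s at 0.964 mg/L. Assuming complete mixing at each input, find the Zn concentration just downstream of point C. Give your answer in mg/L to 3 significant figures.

0.0347 mg/L

21 µg/L = 0.021 mg/L.
10.1 L/s = 0.0101 m³/s.
After input A: C = (54·0.021 + 0.0101·1) / 54.01 = 0.02118 mg/L.
1200 L/s = 1.2 m³/s.
8.6 µg/L = 0.0086 mg/L.
After input B: C = (54.01·0.02118 + 1.2·0.0086) / 55.21 = 0.02091 mg/L.
820 L/s = 0.82 m³/s.
After input C: C = (55.21·0.02091 + 0.82·0.964) / 56.03 = 0.03471 mg/L.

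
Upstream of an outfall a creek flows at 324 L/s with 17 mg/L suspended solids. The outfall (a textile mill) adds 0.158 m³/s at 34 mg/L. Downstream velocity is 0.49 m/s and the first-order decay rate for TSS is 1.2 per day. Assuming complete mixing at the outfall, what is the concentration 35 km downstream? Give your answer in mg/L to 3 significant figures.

8.37 mg/L

324 L/s = 0.324 m³/s.
After complete mixing, C₀ = (0.158·34 + 0.324·17) / 0.482 = 22.57 mg/L.
Travel time t = 3.5e+04 m / 0.49 m/s = 7.143e+04 s = 0.8267 d.
C = 22.57·exp(−1.2·0.8267) = 22.57·0.3708 = 8.37 mg/L.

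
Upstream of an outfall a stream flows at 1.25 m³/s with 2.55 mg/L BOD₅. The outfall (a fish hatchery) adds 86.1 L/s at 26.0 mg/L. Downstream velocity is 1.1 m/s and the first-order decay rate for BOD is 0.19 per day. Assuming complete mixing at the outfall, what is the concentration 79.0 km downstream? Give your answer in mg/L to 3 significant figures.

3.47 mg/L

86.1 L/s = 0.0861 m³/s.
After complete mixing, C₀ = (0.0861·26 + 1.25·2.55) / 1.336 = 4.061 mg/L.
Travel time t = 7.9e+04 m / 1.1 m/s = 7.182e+04 s = 0.8312 d.
C = 4.061·exp(−0.19·0.8312) = 4.061·0.8539 = 3.468 mg/L.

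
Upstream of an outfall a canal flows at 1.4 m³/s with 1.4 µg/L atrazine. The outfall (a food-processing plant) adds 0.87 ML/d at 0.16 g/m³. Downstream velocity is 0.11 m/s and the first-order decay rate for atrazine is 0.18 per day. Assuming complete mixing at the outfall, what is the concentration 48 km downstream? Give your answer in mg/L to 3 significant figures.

0.87 ML/d = 0.01007 m³/s.
1.4 µg/L = 0.0014 mg/L.
After complete mixing, C₀ = (0.01007·0.16 + 1.4·0.0014) / 1.41 = 0.002533 mg/L.
Travel time t = 4.8e+04 m / 0.11 m/s = 4.364e+05 s = 5.051 d.
C = 0.002533·exp(−0.18·5.051) = 0.002533·0.4029 = 0.00102 mg/L.

0.00102 mg/L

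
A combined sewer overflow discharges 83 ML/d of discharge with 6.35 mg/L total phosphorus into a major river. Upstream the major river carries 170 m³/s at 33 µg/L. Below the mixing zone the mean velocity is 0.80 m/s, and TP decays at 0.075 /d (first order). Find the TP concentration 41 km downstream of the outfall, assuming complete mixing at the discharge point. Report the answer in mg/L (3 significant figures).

0.0655 mg/L

83 ML/d = 0.9606 m³/s.
33 µg/L = 0.033 mg/L.
After complete mixing, C₀ = (0.9606·6.35 + 170·0.033) / 171 = 0.0685 mg/L.
Travel time t = 4.1e+04 m / 0.80 m/s = 5.125e+04 s = 0.5932 d.
C = 0.0685·exp(−0.075·0.5932) = 0.0685·0.9565 = 0.06552 mg/L.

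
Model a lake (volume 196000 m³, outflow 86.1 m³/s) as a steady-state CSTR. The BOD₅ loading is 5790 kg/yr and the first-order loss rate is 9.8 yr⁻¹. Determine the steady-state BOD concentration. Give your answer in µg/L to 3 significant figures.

Outflow Q = 86.1 m³/s × 3.156e+07 s/yr = 2.717e+09 m³/yr.
Steady-state CSTR mass balance: W = Q·C + k·V·C, so C = W/(Q + kV).
Q + kV = 2.717e+09 + 9.8·196000 = 2.719e+09 m³/yr.
C = 5790/2.719e+09 = 2.129e-06 kg/m³ = 0.002129 mg/L = 2.129 µg/L.

2.13 µg/L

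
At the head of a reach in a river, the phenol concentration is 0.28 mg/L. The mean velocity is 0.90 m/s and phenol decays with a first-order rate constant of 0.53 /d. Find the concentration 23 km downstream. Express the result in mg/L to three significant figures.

Travel time t = 23 km / 0.90 m/s = 2.3e+04/0.90 = 2.556e+04 s = 0.2958 d.
First-order decay: C = 0.28·exp(−0.53·0.2958) = 0.28·0.8549 = 0.2394 mg/L.

0.239 mg/L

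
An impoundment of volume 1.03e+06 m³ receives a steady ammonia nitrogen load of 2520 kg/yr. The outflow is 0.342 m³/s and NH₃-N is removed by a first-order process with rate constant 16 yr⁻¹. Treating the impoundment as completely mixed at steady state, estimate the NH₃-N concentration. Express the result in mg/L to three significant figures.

Outflow Q = 0.342 m³/s × 3.156e+07 s/yr = 1.079e+07 m³/yr.
Steady-state CSTR mass balance: W = Q·C + k·V·C, so C = W/(Q + kV).
Q + kV = 1.079e+07 + 16·1.03e+06 = 2.727e+07 m³/yr.
C = 2520/2.727e+07 = 9.24e-05 kg/m³ = 0.0924 mg/L.

0.0924 mg/L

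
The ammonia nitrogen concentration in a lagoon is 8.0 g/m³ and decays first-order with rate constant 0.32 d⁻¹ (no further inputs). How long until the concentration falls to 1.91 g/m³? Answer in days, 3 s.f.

t = ln(C₀/C)/k = ln(8.0/1.91)/0.32 = 1.432/0.32 = 4.476 d.

4.48 d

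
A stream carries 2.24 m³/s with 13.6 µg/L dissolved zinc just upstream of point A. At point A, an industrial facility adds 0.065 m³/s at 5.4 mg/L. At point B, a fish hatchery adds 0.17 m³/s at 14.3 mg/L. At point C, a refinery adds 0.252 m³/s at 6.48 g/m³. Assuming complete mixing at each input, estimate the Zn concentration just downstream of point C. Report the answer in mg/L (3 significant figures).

13.6 µg/L = 0.0136 mg/L.
After input A: C = (2.24·0.0136 + 0.065·5.4) / 2.305 = 0.1655 mg/L.
After input B: C = (2.305·0.1655 + 0.17·14.3) / 2.475 = 1.136 mg/L.
After input C: C = (2.475·1.136 + 0.252·6.48) / 2.727 = 1.63 mg/L.

1.63 mg/L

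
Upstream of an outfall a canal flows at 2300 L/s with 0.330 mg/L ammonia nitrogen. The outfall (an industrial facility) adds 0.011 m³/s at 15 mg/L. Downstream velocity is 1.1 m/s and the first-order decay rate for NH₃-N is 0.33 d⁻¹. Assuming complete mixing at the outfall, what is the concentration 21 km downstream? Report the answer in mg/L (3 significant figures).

0.372 mg/L

2300 L/s = 2.3 m³/s.
After complete mixing, C₀ = (0.011·15 + 2.3·0.33) / 2.311 = 0.3998 mg/L.
Travel time t = 2.1e+04 m / 1.1 m/s = 1.909e+04 s = 0.221 d.
C = 0.3998·exp(−0.33·0.221) = 0.3998·0.9297 = 0.3717 mg/L.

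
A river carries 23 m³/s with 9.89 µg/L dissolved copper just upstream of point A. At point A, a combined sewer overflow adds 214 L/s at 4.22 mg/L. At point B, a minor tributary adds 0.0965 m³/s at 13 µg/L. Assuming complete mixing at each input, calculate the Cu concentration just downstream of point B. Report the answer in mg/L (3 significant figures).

0.0486 mg/L

9.89 µg/L = 0.00989 mg/L.
214 L/s = 0.214 m³/s.
After input A: C = (23·0.00989 + 0.214·4.22) / 23.21 = 0.0487 mg/L.
13 µg/L = 0.013 mg/L.
After input B: C = (23.21·0.0487 + 0.0965·0.013) / 23.31 = 0.04855 mg/L.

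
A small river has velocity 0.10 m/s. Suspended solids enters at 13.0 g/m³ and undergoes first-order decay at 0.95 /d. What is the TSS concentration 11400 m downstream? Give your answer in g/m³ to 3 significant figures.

3.71 g/m³

Travel time t = 11400 m / 0.10 m/s = 1.14e+04/0.10 = 1.14e+05 s = 1.319 d.
First-order decay: C = 13.0·exp(−0.95·1.319) = 13.0·0.2855 = 3.712 g/m³.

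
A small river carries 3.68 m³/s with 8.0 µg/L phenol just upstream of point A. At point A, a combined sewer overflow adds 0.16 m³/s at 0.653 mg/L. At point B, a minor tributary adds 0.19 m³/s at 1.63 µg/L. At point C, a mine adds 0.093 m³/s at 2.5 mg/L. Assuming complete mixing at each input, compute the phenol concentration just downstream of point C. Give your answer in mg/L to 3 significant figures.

0.0889 mg/L

8.0 µg/L = 0.008 mg/L.
After input A: C = (3.68·0.008 + 0.16·0.653) / 3.84 = 0.03488 mg/L.
1.63 µg/L = 0.00163 mg/L.
After input B: C = (3.84·0.03488 + 0.19·0.00163) / 4.03 = 0.03331 mg/L.
After input C: C = (4.03·0.03331 + 0.093·2.5) / 4.123 = 0.08895 mg/L.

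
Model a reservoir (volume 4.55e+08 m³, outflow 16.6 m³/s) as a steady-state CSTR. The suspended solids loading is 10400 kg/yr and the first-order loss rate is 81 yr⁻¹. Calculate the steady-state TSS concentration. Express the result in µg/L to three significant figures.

Outflow Q = 16.6 m³/s × 3.156e+07 s/yr = 5.239e+08 m³/yr.
Steady-state CSTR mass balance: W = Q·C + k·V·C, so C = W/(Q + kV).
Q + kV = 5.239e+08 + 81·4.55e+08 = 3.738e+10 m³/yr.
C = 10400/3.738e+10 = 2.782e-07 kg/m³ = 0.0002782 mg/L = 0.2782 µg/L.

0.278 µg/L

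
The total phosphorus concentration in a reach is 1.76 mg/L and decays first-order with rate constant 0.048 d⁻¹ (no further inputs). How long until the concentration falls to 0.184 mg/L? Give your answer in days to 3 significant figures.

47.0 d

t = ln(C₀/C)/k = ln(1.76/0.184)/0.048 = 2.258/0.048 = 47.04 d.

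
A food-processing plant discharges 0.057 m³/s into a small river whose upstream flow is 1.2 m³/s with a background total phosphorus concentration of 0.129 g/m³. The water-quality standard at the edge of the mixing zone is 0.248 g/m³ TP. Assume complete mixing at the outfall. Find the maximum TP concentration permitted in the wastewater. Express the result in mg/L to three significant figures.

Mass balance: 0.248·1.257 = 0.057·Cₑ + 1.2·0.129.
Cₑ = (0.3117 − 0.1548) / 0.057 = 2.753 mg/L.

2.75 mg/L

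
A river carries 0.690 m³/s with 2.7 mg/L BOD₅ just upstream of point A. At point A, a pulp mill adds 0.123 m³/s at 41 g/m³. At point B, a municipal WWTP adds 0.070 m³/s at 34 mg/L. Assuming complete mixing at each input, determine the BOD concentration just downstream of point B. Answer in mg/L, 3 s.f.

After input A: C = (0.69·2.7 + 0.123·41) / 0.813 = 8.494 mg/L.
After input B: C = (0.813·8.494 + 0.07·34) / 0.883 = 10.52 mg/L.

10.5 mg/L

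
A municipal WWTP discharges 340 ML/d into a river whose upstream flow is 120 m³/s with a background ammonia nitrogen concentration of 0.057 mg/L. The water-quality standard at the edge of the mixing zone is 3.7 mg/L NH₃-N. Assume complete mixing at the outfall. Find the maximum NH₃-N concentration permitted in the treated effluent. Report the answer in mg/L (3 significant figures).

115 mg/L

340 ML/d = 3.935 m³/s.
Mass balance: 3.7·123.9 = 3.935·Cₑ + 120·0.057.
Cₑ = (458.6 − 6.84) / 3.935 = 114.8 mg/L.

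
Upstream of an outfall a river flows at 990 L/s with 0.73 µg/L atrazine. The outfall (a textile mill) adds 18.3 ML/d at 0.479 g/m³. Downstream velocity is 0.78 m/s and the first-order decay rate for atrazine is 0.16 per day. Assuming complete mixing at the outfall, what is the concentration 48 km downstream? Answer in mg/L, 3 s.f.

0.0759 mg/L

18.3 ML/d = 0.2118 m³/s.
990 L/s = 0.99 m³/s.
0.73 µg/L = 0.00073 mg/L.
After complete mixing, C₀ = (0.2118·0.479 + 0.99·0.00073) / 1.202 = 0.08502 mg/L.
Travel time t = 4.8e+04 m / 0.78 m/s = 6.154e+04 s = 0.7123 d.
C = 0.08502·exp(−0.16·0.7123) = 0.08502·0.8923 = 0.07586 mg/L.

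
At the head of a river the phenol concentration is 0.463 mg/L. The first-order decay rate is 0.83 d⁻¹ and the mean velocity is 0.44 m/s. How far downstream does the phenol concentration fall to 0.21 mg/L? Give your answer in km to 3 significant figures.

36.2 km

From C = C₀·e^(−kt), t = ln(C₀/C)/k = ln(0.463/0.21)/0.83 = 0.7906/0.83 = 0.9526 d.
Distance = v·t = 0.44 m/s × 8.23e+04 s = 3.621e+04 m = 36.21 km.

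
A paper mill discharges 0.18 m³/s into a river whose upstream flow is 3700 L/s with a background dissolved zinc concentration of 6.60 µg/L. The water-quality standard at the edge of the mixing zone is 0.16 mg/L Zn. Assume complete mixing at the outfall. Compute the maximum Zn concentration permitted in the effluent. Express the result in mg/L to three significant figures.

3.31 mg/L

3700 L/s = 3.7 m³/s.
6.60 µg/L = 0.0066 mg/L.
Mass balance: 0.16·3.88 = 0.18·Cₑ + 3.7·0.0066.
Cₑ = (0.6208 − 0.02442) / 0.18 = 3.313 mg/L.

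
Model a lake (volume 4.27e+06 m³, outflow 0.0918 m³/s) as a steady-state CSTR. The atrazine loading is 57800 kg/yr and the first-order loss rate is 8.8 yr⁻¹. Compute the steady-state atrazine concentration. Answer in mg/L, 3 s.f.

Outflow Q = 0.0918 m³/s × 3.156e+07 s/yr = 2.897e+06 m³/yr.
Steady-state CSTR mass balance: W = Q·C + k·V·C, so C = W/(Q + kV).
Q + kV = 2.897e+06 + 8.8·4.27e+06 = 4.047e+07 m³/yr.
C = 57800/4.047e+07 = 0.001428 kg/m³ = 1.428 mg/L.

1.43 mg/L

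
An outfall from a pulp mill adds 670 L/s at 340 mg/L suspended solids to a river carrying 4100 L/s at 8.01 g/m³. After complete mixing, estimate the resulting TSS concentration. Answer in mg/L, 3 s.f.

670 L/s = 0.67 m³/s.
4100 L/s = 4.1 m³/s.
Flow-weighted mixing gives C = (0.67·340 + 4.1·8.01) / (0.67 + 4.1) = 260.6/4.77 = 54.64 mg/L.

54.6 mg/L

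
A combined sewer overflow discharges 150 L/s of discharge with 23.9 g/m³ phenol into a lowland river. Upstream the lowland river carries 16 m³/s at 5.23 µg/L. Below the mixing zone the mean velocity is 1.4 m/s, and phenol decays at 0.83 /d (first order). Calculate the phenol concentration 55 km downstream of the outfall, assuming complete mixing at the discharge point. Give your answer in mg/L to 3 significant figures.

0.156 mg/L

150 L/s = 0.15 m³/s.
5.23 µg/L = 0.00523 mg/L.
After complete mixing, C₀ = (0.15·23.9 + 16·0.00523) / 16.15 = 0.2272 mg/L.
Travel time t = 5.5e+04 m / 1.4 m/s = 3.929e+04 s = 0.4547 d.
C = 0.2272·exp(−0.83·0.4547) = 0.2272·0.6856 = 0.1558 mg/L.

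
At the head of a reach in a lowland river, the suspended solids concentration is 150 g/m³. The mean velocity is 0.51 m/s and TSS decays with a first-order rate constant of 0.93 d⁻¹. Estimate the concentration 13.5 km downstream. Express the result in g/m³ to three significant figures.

Travel time t = 13.5 km / 0.51 m/s = 1.35e+04/0.51 = 2.647e+04 s = 0.3064 d.
First-order decay: C = 150·exp(−0.93·0.3064) = 150·0.7521 = 112.8 g/m³.

113 g/m³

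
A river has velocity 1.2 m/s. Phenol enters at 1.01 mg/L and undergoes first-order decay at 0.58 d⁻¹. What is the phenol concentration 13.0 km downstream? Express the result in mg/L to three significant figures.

0.939 mg/L

Travel time t = 13.0 km / 1.2 m/s = 1.3e+04/1.2 = 1.083e+04 s = 0.1254 d.
First-order decay: C = 1.01·exp(−0.58·0.1254) = 1.01·0.9299 = 0.9392 mg/L.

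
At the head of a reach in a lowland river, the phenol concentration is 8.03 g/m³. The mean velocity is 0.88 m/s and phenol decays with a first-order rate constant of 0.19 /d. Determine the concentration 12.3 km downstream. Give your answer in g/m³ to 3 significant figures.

Travel time t = 12.3 km / 0.88 m/s = 1.23e+04/0.88 = 1.398e+04 s = 0.1618 d.
First-order decay: C = 8.03·exp(−0.19·0.1618) = 8.03·0.9697 = 7.787 g/m³.

7.79 g/m³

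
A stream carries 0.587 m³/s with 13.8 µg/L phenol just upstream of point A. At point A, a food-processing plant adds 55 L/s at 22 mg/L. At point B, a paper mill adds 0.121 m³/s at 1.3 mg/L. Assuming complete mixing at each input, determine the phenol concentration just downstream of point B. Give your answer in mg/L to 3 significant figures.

1.80 mg/L

13.8 µg/L = 0.0138 mg/L.
55 L/s = 0.055 m³/s.
After input A: C = (0.587·0.0138 + 0.055·22) / 0.642 = 1.897 mg/L.
After input B: C = (0.642·1.897 + 0.121·1.3) / 0.763 = 1.803 mg/L.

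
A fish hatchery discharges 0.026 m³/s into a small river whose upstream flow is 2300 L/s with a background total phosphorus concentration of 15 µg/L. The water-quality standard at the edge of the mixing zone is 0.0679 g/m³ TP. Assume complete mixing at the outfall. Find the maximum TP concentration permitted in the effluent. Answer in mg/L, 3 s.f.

4.75 mg/L

2300 L/s = 2.3 m³/s.
15 µg/L = 0.015 mg/L.
Mass balance: 0.0679·2.326 = 0.026·Cₑ + 2.3·0.015.
Cₑ = (0.1579 − 0.0345) / 0.026 = 4.748 mg/L.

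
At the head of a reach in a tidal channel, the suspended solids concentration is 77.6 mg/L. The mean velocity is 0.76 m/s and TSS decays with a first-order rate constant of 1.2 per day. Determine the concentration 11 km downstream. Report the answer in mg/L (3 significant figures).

Travel time t = 11 km / 0.76 m/s = 1.1e+04/0.76 = 1.447e+04 s = 0.1675 d.
First-order decay: C = 77.6·exp(−1.2·0.1675) = 77.6·0.8179 = 63.47 mg/L.

63.5 mg/L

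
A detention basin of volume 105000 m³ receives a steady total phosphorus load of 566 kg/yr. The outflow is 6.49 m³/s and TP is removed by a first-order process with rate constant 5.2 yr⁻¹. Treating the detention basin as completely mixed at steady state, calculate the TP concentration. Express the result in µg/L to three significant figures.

2.76 µg/L

Outflow Q = 6.49 m³/s × 3.156e+07 s/yr = 2.048e+08 m³/yr.
Steady-state CSTR mass balance: W = Q·C + k·V·C, so C = W/(Q + kV).
Q + kV = 2.048e+08 + 5.2·105000 = 2.054e+08 m³/yr.
C = 566/2.054e+08 = 2.756e-06 kg/m³ = 0.002756 mg/L = 2.756 µg/L.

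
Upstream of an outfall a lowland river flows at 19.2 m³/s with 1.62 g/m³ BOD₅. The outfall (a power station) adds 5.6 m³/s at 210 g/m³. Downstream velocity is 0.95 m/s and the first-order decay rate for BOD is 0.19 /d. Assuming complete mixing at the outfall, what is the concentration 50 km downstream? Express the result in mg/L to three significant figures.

43.4 mg/L

After complete mixing, C₀ = (5.6·210 + 19.2·1.62) / 24.8 = 48.67 mg/L.
Travel time t = 5e+04 m / 0.95 m/s = 5.263e+04 s = 0.6092 d.
C = 48.67·exp(−0.19·0.6092) = 48.67·0.8907 = 43.35 mg/L.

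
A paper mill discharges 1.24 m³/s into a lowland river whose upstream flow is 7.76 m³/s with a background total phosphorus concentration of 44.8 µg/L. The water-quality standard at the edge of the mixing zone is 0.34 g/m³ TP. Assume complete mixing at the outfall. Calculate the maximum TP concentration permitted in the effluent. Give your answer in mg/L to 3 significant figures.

2.19 mg/L

44.8 µg/L = 0.0448 mg/L.
Mass balance: 0.34·9 = 1.24·Cₑ + 7.76·0.0448.
Cₑ = (3.06 − 0.3476) / 1.24 = 2.187 mg/L.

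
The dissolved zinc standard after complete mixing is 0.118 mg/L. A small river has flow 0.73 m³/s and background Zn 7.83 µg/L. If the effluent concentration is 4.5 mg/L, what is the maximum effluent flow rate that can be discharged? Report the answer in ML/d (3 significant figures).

7.83 µg/L = 0.00783 mg/L.
Mass balance at complete mixing: C_std·(Q_w + Q_r) = Q_w·C_e + Q_r·C_b.
Rearranging, Q_w = Q_r·(C_std − C_b)/(C_e − C_std) = 0.73·(0.118 − 0.00783) / (4.5 − 0.118) = 0.01835 m³/s.
= 1.586 ML/d.

1.59 ML/d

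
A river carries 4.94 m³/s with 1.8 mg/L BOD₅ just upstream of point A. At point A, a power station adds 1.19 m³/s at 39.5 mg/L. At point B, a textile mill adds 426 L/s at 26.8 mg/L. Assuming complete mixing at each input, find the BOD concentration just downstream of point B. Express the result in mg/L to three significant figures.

After input A: C = (4.94·1.8 + 1.19·39.5) / 6.13 = 9.119 mg/L.
426 L/s = 0.426 m³/s.
After input B: C = (6.13·9.119 + 0.426·26.8) / 6.556 = 10.27 mg/L.

10.3 mg/L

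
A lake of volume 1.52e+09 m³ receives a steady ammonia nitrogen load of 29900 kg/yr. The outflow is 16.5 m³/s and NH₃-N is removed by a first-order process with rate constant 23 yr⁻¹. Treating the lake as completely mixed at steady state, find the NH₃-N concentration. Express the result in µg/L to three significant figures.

Outflow Q = 16.5 m³/s × 3.156e+07 s/yr = 5.207e+08 m³/yr.
Steady-state CSTR mass balance: W = Q·C + k·V·C, so C = W/(Q + kV).
Q + kV = 5.207e+08 + 23·1.52e+09 = 3.548e+10 m³/yr.
C = 29900/3.548e+10 = 8.427e-07 kg/m³ = 0.0008427 mg/L = 0.8427 µg/L.

0.843 µg/L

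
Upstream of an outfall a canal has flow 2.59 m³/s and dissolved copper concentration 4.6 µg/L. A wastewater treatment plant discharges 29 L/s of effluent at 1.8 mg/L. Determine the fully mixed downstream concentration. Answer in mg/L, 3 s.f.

0.0245 mg/L

29 L/s = 0.029 m³/s.
4.6 µg/L = 0.0046 mg/L.
Flow-weighted mixing gives C = (0.029·1.8 + 2.59·0.0046) / (0.029 + 2.59) = 0.06411/2.619 = 0.02448 mg/L.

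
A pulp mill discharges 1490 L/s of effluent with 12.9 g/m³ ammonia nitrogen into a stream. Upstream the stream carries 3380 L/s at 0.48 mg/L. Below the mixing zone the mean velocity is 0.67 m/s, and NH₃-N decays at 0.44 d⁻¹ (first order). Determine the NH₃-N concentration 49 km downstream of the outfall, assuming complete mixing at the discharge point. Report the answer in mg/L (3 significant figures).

1490 L/s = 1.49 m³/s.
3380 L/s = 3.38 m³/s.
After complete mixing, C₀ = (1.49·12.9 + 3.38·0.48) / 4.87 = 4.28 mg/L.
Travel time t = 4.9e+04 m / 0.67 m/s = 7.313e+04 s = 0.8465 d.
C = 4.28·exp(−0.44·0.8465) = 4.28·0.689 = 2.949 mg/L.

2.95 mg/L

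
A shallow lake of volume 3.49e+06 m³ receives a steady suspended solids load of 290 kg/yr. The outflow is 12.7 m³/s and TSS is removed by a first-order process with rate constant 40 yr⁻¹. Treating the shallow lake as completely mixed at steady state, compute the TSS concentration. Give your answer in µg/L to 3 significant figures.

Outflow Q = 12.7 m³/s × 3.156e+07 s/yr = 4.008e+08 m³/yr.
Steady-state CSTR mass balance: W = Q·C + k·V·C, so C = W/(Q + kV).
Q + kV = 4.008e+08 + 40·3.49e+06 = 5.404e+08 m³/yr.
C = 290/5.404e+08 = 5.367e-07 kg/m³ = 0.0005367 mg/L = 0.5367 µg/L.

0.537 µg/L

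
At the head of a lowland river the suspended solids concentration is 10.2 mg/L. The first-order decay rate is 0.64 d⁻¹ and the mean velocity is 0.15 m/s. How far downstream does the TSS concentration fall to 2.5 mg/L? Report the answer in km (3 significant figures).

From C = C₀·e^(−kt), t = ln(C₀/C)/k = ln(10.2/2.5)/0.64 = 1.406/0.64 = 2.197 d.
Distance = v·t = 0.15 m/s × 1.898e+05 s = 2.847e+04 m = 28.47 km.

28.5 km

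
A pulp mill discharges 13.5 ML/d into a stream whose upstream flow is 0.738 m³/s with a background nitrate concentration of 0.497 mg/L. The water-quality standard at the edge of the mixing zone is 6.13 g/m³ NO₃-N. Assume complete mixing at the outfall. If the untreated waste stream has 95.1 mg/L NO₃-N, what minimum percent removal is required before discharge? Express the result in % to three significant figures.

65.6 %

13.5 ML/d = 0.1562 m³/s.
Mass balance: 6.13·0.8942 = 0.1562·Cₑ + 0.738·0.497.
Cₑ = (5.482 − 0.3668) / 0.1562 = 32.74 mg/L.
Required removal = 1 − 32.74/95.1 = 65.58 %.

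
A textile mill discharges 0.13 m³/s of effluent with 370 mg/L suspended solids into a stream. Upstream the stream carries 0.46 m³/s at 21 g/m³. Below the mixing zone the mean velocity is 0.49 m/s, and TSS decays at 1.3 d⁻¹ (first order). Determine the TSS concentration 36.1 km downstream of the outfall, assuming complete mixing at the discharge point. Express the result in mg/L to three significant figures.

32.3 mg/L

After complete mixing, C₀ = (0.13·370 + 0.46·21) / 0.59 = 97.9 mg/L.
Travel time t = 3.61e+04 m / 0.49 m/s = 7.367e+04 s = 0.8527 d.
C = 97.9·exp(−1.3·0.8527) = 97.9·0.33 = 32.31 mg/L.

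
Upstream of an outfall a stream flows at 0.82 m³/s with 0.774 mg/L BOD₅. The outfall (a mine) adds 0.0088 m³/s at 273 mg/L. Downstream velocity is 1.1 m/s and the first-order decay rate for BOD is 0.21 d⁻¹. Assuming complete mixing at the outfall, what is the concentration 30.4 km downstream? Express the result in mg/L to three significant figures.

After complete mixing, C₀ = (0.0088·273 + 0.82·0.774) / 0.8288 = 3.664 mg/L.
Travel time t = 3.04e+04 m / 1.1 m/s = 2.764e+04 s = 0.3199 d.
C = 3.664·exp(−0.21·0.3199) = 3.664·0.935 = 3.426 mg/L.

3.43 mg/L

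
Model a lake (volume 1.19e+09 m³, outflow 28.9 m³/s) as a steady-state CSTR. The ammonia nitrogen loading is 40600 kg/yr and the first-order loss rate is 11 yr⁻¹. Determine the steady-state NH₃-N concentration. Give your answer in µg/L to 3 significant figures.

2.90 µg/L

Outflow Q = 28.9 m³/s × 3.156e+07 s/yr = 9.12e+08 m³/yr.
Steady-state CSTR mass balance: W = Q·C + k·V·C, so C = W/(Q + kV).
Q + kV = 9.12e+08 + 11·1.19e+09 = 1.4e+10 m³/yr.
C = 40600/1.4e+10 = 2.9e-06 kg/m³ = 0.0029 mg/L = 2.9 µg/L.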